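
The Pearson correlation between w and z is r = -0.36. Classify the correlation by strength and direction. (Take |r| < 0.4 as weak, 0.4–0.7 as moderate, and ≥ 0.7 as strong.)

r = -0.36 < 0 so the relationship is negative.
|r| = 0.36, which falls in the weak range.

weak negative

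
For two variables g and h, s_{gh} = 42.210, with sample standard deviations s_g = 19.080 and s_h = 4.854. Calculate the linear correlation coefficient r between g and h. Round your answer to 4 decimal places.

r = Cov(g,h) / (s_g · s_h) = 42.210 / (19.080 × 4.854)
  = 42.210 / 92.6143 ≈ 0.4558

0.4558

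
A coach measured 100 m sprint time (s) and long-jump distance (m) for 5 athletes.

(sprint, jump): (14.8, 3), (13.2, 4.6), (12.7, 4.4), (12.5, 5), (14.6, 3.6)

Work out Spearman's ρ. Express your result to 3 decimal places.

Rank sprint: 5, 3, 2, 1, 4
Rank jump: 1, 4, 3, 5, 2
d = rank(sprint) − rank(jump): 4, -1, -1, -4, 2; Σd² = 38
ρ = 1 − 6Σd² / [n(n²−1)] = 1 − 6×38 / (5×24) = 1 − 228/120 ≈ -0.900

-0.900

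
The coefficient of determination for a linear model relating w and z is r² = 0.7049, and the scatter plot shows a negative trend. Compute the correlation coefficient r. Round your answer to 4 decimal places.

-0.8396

|r| = √0.7049 = 0.8396
The association is negative, so r = −0.8396.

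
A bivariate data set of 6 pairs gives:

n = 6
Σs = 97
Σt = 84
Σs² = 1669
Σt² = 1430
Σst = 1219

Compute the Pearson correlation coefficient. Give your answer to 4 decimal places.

r = (nΣst − ΣsΣt) / √[(nΣs² − (Σs)²)(nΣt² − (Σt)²)]
Numerator: 6×1219 − 97×84 = -834
Denominator: √[(10014 − 9409)(8580 − 7056)] = √[605 × 1524] = 960.2187
r = -834 / 960.2187 ≈ -0.8686

-0.8686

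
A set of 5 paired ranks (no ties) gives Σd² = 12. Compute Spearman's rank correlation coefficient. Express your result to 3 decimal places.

ρ = 1 − 6Σd² / [n(n²−1)] = 1 − 6×12 / (5×24)
  = 1 − 72/120 = 1 − 0.6000 ≈ 0.400

0.400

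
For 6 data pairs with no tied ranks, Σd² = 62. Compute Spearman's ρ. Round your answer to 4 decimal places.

-0.7714

ρ = 1 − 6Σd² / [n(n²−1)] = 1 − 6×62 / (6×35)
  = 1 − 372/210 = 1 − 1.77143 ≈ -0.7714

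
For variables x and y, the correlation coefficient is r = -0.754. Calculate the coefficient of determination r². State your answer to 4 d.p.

r² = (-0.754)² = 0.5685

0.5685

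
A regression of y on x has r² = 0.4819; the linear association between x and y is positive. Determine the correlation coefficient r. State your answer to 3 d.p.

|r| = √0.4819 = 0.694
The association is positive, so r = 0.694.

0.694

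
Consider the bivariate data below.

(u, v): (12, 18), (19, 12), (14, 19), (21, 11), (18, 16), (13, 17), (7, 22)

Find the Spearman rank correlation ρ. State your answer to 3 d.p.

Rank u: 2, 6, 4, 7, 5, 3, 1
Rank v: 5, 2, 6, 1, 3, 4, 7
d = rank(u) − rank(v): -3, 4, -2, 6, 2, -1, -6; Σd² = 106
ρ = 1 − 6Σd² / [n(n²−1)] = 1 − 6×106 / (7×48) = 1 − 636/336 ≈ -0.893

-0.893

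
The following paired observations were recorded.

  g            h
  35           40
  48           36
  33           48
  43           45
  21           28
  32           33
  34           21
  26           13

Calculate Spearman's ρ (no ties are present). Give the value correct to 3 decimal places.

0.524

Rank g: 6, 8, 4, 7, 1, 3, 5, 2
Rank h: 6, 5, 8, 7, 3, 4, 2, 1
d = rank(g) − rank(h): 0, 3, -4, 0, -2, -1, 3, 1; Σd² = 40
ρ = 1 − 6Σd² / [n(n²−1)] = 1 − 6×40 / (8×63) = 1 − 240/504 ≈ 0.524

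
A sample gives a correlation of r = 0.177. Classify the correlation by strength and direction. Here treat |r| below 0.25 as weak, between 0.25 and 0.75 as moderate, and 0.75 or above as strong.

weak positive

r = 0.177 > 0 so the relationship is positive.
|r| = 0.177, which falls in the weak range.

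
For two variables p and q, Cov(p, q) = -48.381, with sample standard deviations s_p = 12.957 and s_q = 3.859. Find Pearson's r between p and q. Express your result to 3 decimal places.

r = Cov(p,q) / (s_p · s_q) = -48.381 / (12.957 × 3.859)
  = -48.381 / 50.0011 ≈ -0.968

-0.968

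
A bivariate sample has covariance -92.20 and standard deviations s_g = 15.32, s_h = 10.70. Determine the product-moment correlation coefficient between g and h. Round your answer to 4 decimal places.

r = Cov(g,h) / (s_g · s_h) = -92.20 / (15.32 × 10.70)
  = -92.20 / 163.9240 ≈ -0.5625

-0.5625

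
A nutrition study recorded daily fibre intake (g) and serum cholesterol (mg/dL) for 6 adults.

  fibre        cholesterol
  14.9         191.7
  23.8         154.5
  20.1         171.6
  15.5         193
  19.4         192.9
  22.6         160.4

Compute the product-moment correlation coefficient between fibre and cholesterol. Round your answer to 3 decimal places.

-0.897

n = 6, Σx = 116.3, Σy = 1064.1, Σx² = 2319.83, Σy² = 190253.27, Σxy = 20341.39
nΣxy − ΣxΣy = 122048.34 − 123754.83 = -1706.49
nΣx² − (Σx)² = 13918.98 − 13525.69 = 393.29; nΣy² − (Σy)² = 1141519.62 − 1132308.81 = 9210.81
r = -1706.49 / √(393.29 × 9210.81) = -1706.49 / 1903.2917 ≈ -0.897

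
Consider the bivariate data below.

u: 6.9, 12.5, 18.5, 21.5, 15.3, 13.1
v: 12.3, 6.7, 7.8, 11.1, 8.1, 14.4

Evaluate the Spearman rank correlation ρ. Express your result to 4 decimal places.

Rank u: 1, 2, 5, 6, 4, 3
Rank v: 5, 1, 2, 4, 3, 6
d = rank(u) − rank(v): -4, 1, 3, 2, 1, -3; Σd² = 40
ρ = 1 − 6Σd² / [n(n²−1)] = 1 − 6×40 / (6×35) = 1 − 240/210 ≈ -0.1429

-0.1429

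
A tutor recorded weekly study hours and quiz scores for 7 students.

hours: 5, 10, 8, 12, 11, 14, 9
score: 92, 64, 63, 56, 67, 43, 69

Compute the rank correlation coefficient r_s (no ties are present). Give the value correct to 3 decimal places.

Rank hours: 1, 4, 2, 6, 5, 7, 3
Rank score: 7, 4, 3, 2, 5, 1, 6
d = rank(hours) − rank(score): -6, 0, -1, 4, 0, 6, -3; Σd² = 98
ρ = 1 − 6Σd² / [n(n²−1)] = 1 − 6×98 / (7×48) = 1 − 588/336 ≈ -0.750

-0.750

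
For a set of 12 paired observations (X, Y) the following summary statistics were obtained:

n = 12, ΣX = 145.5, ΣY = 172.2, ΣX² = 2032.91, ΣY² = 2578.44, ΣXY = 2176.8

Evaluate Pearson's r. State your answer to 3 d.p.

0.523

r = (nΣXY − ΣXΣY) / √[(nΣX² − (ΣX)²)(nΣY² − (ΣY)²)]
Numerator: 12×2176.8 − 145.5×172.2 = 1066.5
Denominator: √[(24394.92 − 21170.25)(30941.28 − 29652.84)] = √[3224.67 × 1288.44] = 2038.3311
r = 1066.5 / 2038.3311 ≈ 0.523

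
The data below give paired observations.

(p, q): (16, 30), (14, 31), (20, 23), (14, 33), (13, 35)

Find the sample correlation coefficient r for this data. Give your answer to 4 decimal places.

n = 5, Σp = 77, Σq = 152, Σp² = 1217, Σq² = 4704, Σpq = 2291
nΣpq − ΣpΣq = 11455 − 11704 = -249
nΣp² − (Σp)² = 6085 − 5929 = 156; nΣq² − (Σq)² = 23520 − 23104 = 416
r = -249 / √(156 × 416) = -249 / 254.7469 ≈ -0.9774

-0.9774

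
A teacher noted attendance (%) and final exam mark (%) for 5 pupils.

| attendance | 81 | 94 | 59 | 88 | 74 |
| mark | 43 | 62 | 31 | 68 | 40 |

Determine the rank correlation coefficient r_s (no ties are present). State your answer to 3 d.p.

Rank attendance: 3, 5, 1, 4, 2
Rank mark: 3, 4, 1, 5, 2
d = rank(attendance) − rank(mark): 0, 1, 0, -1, 0; Σd² = 2
ρ = 1 − 6Σd² / [n(n²−1)] = 1 − 6×2 / (5×24) = 1 − 12/120 ≈ 0.900

0.900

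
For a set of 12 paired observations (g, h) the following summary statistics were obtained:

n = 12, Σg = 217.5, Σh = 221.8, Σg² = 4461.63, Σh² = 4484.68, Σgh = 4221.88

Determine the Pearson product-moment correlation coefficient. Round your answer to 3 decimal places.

0.451

r = (nΣgh − ΣgΣh) / √[(nΣg² − (Σg)²)(nΣh² − (Σh)²)]
Numerator: 12×4221.88 − 217.5×221.8 = 2421.06
Denominator: √[(53539.56 − 47306.25)(53816.16 − 49195.24)] = √[6233.31 × 4620.92] = 5366.9010
r = 2421.06 / 5366.9010 ≈ 0.451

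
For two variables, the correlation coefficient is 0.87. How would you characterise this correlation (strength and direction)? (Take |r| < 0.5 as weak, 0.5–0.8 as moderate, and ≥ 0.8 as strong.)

r = 0.87 > 0 so the relationship is positive.
|r| = 0.87, which falls in the strong range.

strong positive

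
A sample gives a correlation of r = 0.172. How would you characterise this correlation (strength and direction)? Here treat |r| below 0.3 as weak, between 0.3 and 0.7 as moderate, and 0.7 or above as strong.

weak positive

r = 0.172 > 0 so the relationship is positive.
|r| = 0.172, which falls in the weak range.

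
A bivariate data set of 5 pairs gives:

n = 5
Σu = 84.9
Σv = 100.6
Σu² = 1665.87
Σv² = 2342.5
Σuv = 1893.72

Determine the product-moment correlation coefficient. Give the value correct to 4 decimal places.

0.6943

r = (nΣuv − ΣuΣv) / √[(nΣu² − (Σu)²)(nΣv² − (Σv)²)]
Numerator: 5×1893.72 − 84.9×100.6 = 927.66
Denominator: √[(8329.35 − 7208.01)(11712.5 − 10120.36)] = √[1121.34 × 1592.14] = 1336.1625
r = 927.66 / 1336.1625 ≈ 0.6943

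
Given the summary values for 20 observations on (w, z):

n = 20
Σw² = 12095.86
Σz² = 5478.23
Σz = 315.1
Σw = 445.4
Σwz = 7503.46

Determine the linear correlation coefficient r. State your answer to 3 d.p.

r = (nΣwz − ΣwΣz) / √[(nΣw² − (Σw)²)(nΣz² − (Σz)²)]
Numerator: 20×7503.46 − 445.4×315.1 = 9723.66
Denominator: √[(241917.2 − 198381.16)(109564.6 − 99288.01)] = √[43536.04 × 10276.59] = 21151.8801
r = 9723.66 / 21151.8801 ≈ 0.460

0.460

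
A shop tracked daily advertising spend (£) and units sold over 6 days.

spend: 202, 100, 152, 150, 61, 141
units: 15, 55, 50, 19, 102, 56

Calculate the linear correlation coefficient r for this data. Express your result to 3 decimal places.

n = 6, Σx = 806, Σy = 297, Σx² = 120010, Σy² = 19651, Σxy = 33098
nΣxy − ΣxΣy = 198588 − 239382 = -40794
nΣx² − (Σx)² = 720060 − 649636 = 70424; nΣy² − (Σy)² = 117906 − 88209 = 29697
r = -40794 / √(70424 × 29697) = -40794 / 45731.6250 ≈ -0.892

-0.892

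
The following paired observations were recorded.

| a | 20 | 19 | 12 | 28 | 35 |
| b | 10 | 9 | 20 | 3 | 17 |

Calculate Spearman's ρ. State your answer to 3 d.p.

-0.300

Rank a: 3, 2, 1, 4, 5
Rank b: 3, 2, 5, 1, 4
d = rank(a) − rank(b): 0, 0, -4, 3, 1; Σd² = 26
ρ = 1 − 6Σd² / [n(n²−1)] = 1 − 6×26 / (5×24) = 1 − 156/120 ≈ -0.300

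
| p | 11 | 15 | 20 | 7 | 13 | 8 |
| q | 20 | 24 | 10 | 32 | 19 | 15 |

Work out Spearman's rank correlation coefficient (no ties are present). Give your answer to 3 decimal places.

-0.486

Rank p: 3, 5, 6, 1, 4, 2
Rank q: 4, 5, 1, 6, 3, 2
d = rank(p) − rank(q): -1, 0, 5, -5, 1, 0; Σd² = 52
ρ = 1 − 6Σd² / [n(n²−1)] = 1 − 6×52 / (6×35) = 1 − 312/210 ≈ -0.486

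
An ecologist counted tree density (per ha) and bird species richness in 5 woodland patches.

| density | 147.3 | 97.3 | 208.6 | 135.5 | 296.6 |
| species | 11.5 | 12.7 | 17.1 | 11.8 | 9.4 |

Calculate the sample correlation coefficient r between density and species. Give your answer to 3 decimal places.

n = 5, Σx = 885.3, Σy = 62.5, Σx² = 181010.35, Σy² = 813.55, Σxy = 10883.66
nΣxy − ΣxΣy = 54418.3 − 55331.25 = -912.95
nΣx² − (Σx)² = 905051.75 − 783756.09 = 121295.66; nΣy² − (Σy)² = 4067.75 − 3906.25 = 161.5
r = -912.95 / √(121295.66 × 161.5) = -912.95 / 4425.9744 ≈ -0.206

-0.206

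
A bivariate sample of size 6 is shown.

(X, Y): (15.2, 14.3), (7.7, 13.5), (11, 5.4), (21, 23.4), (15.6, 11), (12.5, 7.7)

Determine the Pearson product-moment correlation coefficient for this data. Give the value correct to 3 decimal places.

0.685

n = 6, ΣX = 83, ΣY = 75.3, ΣX² = 1251.94, ΣY² = 1143.75, ΣXY = 1139.96
nΣXY − ΣXΣY = 6839.76 − 6249.9 = 589.86
nΣX² − (ΣX)² = 7511.64 − 6889 = 622.64; nΣY² − (ΣY)² = 6862.5 − 5670.09 = 1192.41
r = 589.86 / √(622.64 × 1192.41) = 589.86 / 861.6508 ≈ 0.685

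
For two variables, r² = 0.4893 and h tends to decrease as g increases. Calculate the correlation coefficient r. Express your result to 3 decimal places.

|r| = √0.4893 = 0.699
The association is negative, so r = −0.699.

-0.699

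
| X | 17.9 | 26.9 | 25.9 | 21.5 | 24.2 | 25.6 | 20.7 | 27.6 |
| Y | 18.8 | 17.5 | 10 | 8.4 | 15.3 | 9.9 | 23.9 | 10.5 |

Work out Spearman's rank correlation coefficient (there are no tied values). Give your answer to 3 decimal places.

-0.333

Rank X: 1, 7, 6, 3, 4, 5, 2, 8
Rank Y: 7, 6, 3, 1, 5, 2, 8, 4
d = rank(X) − rank(Y): -6, 1, 3, 2, -1, 3, -6, 4; Σd² = 112
ρ = 1 − 6Σd² / [n(n²−1)] = 1 − 6×112 / (8×63) = 1 − 672/504 ≈ -0.333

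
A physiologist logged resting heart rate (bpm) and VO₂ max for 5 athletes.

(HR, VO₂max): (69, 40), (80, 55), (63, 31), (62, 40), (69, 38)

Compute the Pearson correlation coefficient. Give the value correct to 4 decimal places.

n = 5, Σx = 343, Σy = 204, Σx² = 23735, Σy² = 8630, Σxy = 14215
nΣxy − ΣxΣy = 71075 − 69972 = 1103
nΣx² − (Σx)² = 118675 − 117649 = 1026; nΣy² − (Σy)² = 43150 − 41616 = 1534
r = 1103 / √(1026 × 1534) = 1103 / 1254.5453 ≈ 0.8792

0.8792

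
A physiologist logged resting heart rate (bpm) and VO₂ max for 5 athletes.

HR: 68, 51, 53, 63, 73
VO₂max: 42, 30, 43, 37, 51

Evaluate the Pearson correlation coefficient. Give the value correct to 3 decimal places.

0.728

n = 5, Σx = 308, Σy = 203, Σx² = 19332, Σy² = 8483, Σxy = 12719
nΣxy − ΣxΣy = 63595 − 62524 = 1071
nΣx² − (Σx)² = 96660 − 94864 = 1796; nΣy² − (Σy)² = 42415 − 41209 = 1206
r = 1071 / √(1796 × 1206) = 1071 / 1471.7255 ≈ 0.728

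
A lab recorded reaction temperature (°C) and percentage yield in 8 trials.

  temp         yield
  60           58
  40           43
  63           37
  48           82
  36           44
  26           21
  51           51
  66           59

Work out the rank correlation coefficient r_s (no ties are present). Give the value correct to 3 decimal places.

0.452

Rank temp: 6, 3, 7, 4, 2, 1, 5, 8
Rank yield: 6, 3, 2, 8, 4, 1, 5, 7
d = rank(temp) − rank(yield): 0, 0, 5, -4, -2, 0, 0, 1; Σd² = 46
ρ = 1 − 6Σd² / [n(n²−1)] = 1 − 6×46 / (8×63) = 1 − 276/504 ≈ 0.452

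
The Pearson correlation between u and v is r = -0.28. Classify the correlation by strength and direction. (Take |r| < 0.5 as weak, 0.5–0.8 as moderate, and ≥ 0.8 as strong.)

r = -0.28 < 0 so the relationship is negative.
|r| = 0.28, which falls in the weak range.

weak negative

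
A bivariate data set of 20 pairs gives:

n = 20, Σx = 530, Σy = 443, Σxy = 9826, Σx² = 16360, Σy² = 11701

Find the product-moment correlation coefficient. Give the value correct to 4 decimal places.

-0.9151

r = (nΣxy − ΣxΣy) / √[(nΣx² − (Σx)²)(nΣy² − (Σy)²)]
Numerator: 20×9826 − 530×443 = -38270
Denominator: √[(327200 − 280900)(234020 − 196249)] = √[46300 × 37771] = 41818.6238
r = -38270 / 41818.6238 ≈ -0.9151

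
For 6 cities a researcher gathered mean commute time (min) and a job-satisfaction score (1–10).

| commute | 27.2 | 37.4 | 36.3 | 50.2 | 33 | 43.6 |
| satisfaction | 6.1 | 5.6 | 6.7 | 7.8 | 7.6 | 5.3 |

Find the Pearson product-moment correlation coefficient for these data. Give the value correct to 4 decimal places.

n = 6, Σx = 227.7, Σy = 39.1, Σx² = 8966.29, Σy² = 260.15, Σxy = 1492.01
nΣxy − ΣxΣy = 8952.06 − 8903.07 = 48.99
nΣx² − (Σx)² = 53797.74 − 51847.29 = 1950.45; nΣy² − (Σy)² = 1560.9 − 1528.81 = 32.09
r = 48.99 / √(1950.45 × 32.09) = 48.99 / 250.1798 ≈ 0.1958

0.1958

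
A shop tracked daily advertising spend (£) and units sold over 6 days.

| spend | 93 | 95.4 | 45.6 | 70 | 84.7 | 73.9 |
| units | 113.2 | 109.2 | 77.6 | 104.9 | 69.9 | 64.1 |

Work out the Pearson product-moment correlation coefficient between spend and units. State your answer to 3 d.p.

n = 6, Σx = 462.6, Σy = 538.9, Σx² = 37364.82, Σy² = 50759.47, Σxy = 42484.36
nΣxy − ΣxΣy = 254906.16 − 249295.14 = 5611.02
nΣx² − (Σx)² = 224188.92 − 213998.76 = 10190.16; nΣy² − (Σy)² = 304556.82 − 290413.21 = 14143.61
r = 5611.02 / √(10190.16 × 14143.61) = 5611.02 / 12005.2342 ≈ 0.467

0.467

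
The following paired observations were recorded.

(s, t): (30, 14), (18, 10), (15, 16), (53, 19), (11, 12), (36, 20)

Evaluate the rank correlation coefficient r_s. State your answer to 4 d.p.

Rank s: 4, 3, 2, 6, 1, 5
Rank t: 3, 1, 4, 5, 2, 6
d = rank(s) − rank(t): 1, 2, -2, 1, -1, -1; Σd² = 12
ρ = 1 − 6Σd² / [n(n²−1)] = 1 − 6×12 / (6×35) = 1 − 72/210 ≈ 0.6571

0.6571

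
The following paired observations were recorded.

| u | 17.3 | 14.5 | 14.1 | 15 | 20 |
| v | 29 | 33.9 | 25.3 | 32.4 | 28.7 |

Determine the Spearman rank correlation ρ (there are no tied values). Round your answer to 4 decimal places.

Rank u: 4, 2, 1, 3, 5
Rank v: 3, 5, 1, 4, 2
d = rank(u) − rank(v): 1, -3, 0, -1, 3; Σd² = 20
ρ = 1 − 6Σd² / [n(n²−1)] = 1 − 6×20 / (5×24) = 1 − 120/120 ≈ 0.0000

0.0000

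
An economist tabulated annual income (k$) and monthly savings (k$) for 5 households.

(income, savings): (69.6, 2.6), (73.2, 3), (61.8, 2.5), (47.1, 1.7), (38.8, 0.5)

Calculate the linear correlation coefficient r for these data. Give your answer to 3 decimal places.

0.961

n = 5, Σx = 290.5, Σy = 10.3, Σx² = 17745.49, Σy² = 25.15, Σxy = 654.53
nΣxy − ΣxΣy = 3272.65 − 2992.15 = 280.5
nΣx² − (Σx)² = 88727.45 − 84390.25 = 4337.2; nΣy² − (Σy)² = 125.75 − 106.09 = 19.66
r = 280.5 / √(4337.2 × 19.66) = 280.5 / 292.0092 ≈ 0.961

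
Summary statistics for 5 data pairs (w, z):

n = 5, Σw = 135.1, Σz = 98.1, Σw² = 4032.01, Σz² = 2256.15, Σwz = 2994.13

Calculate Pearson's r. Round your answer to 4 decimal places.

r = (nΣwz − ΣwΣz) / √[(nΣw² − (Σw)²)(nΣz² − (Σz)²)]
Numerator: 5×2994.13 − 135.1×98.1 = 1717.34
Denominator: √[(20160.05 − 18252.01)(11280.75 − 9623.61)] = √[1908.04 × 1657.14] = 1778.1702
r = 1717.34 / 1778.1702 ≈ 0.9658

0.9658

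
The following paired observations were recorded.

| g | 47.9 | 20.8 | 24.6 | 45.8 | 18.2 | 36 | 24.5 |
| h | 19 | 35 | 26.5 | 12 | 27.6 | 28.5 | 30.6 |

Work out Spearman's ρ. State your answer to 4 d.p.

-0.6786

Rank g: 7, 2, 4, 6, 1, 5, 3
Rank h: 2, 7, 3, 1, 4, 5, 6
d = rank(g) − rank(h): 5, -5, 1, 5, -3, 0, -3; Σd² = 94
ρ = 1 − 6Σd² / [n(n²−1)] = 1 − 6×94 / (7×48) = 1 − 564/336 ≈ -0.6786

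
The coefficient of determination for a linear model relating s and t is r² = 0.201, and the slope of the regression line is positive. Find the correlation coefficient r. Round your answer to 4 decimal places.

|r| = √0.201 = 0.4483
The association is positive, so r = 0.4483.

0.4483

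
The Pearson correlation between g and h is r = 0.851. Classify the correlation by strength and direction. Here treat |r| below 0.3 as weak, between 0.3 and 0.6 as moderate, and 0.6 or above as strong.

r = 0.851 > 0 so the relationship is positive.
|r| = 0.851, which falls in the strong range.

strong positive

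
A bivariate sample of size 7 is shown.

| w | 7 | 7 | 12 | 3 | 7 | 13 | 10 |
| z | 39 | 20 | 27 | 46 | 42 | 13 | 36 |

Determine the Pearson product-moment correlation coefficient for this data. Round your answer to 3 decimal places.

-0.718

n = 7, Σw = 59, Σz = 223, Σw² = 569, Σz² = 7995, Σwz = 1698
nΣwz − ΣwΣz = 11886 − 13157 = -1271
nΣw² − (Σw)² = 3983 − 3481 = 502; nΣz² − (Σz)² = 55965 − 49729 = 6236
r = -1271 / √(502 × 6236) = -1271 / 1769.3140 ≈ -0.718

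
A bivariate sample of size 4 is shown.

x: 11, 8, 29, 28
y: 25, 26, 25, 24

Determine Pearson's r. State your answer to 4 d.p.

n = 4, Σx = 76, Σy = 100, Σx² = 1810, Σy² = 2502, Σxy = 1880
nΣxy − ΣxΣy = 7520 − 7600 = -80
nΣx² − (Σx)² = 7240 − 5776 = 1464; nΣy² − (Σy)² = 10008 − 10000 = 8
r = -80 / √(1464 × 8) = -80 / 108.2220 ≈ -0.7392

-0.7392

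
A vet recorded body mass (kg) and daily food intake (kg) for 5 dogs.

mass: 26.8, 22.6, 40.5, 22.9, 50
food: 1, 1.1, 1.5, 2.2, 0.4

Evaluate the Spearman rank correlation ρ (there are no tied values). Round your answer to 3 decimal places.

Rank mass: 3, 1, 4, 2, 5
Rank food: 2, 3, 4, 5, 1
d = rank(mass) − rank(food): 1, -2, 0, -3, 4; Σd² = 30
ρ = 1 − 6Σd² / [n(n²−1)] = 1 − 6×30 / (5×24) = 1 − 180/120 ≈ -0.500

-0.500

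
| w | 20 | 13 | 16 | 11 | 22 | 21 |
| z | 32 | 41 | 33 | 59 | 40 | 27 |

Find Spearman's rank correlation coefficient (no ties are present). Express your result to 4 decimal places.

Rank w: 4, 2, 3, 1, 6, 5
Rank z: 2, 5, 3, 6, 4, 1
d = rank(w) − rank(z): 2, -3, 0, -5, 2, 4; Σd² = 58
ρ = 1 − 6Σd² / [n(n²−1)] = 1 − 6×58 / (6×35) = 1 − 348/210 ≈ -0.6571

-0.6571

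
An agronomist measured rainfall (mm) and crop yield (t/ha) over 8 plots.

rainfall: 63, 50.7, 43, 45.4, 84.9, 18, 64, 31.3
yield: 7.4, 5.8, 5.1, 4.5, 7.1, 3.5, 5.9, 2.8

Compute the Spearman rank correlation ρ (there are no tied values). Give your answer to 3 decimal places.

0.881

Rank rainfall: 6, 5, 3, 4, 8, 1, 7, 2
Rank yield: 8, 5, 4, 3, 7, 2, 6, 1
d = rank(rainfall) − rank(yield): -2, 0, -1, 1, 1, -1, 1, 1; Σd² = 10
ρ = 1 − 6Σd² / [n(n²−1)] = 1 − 6×10 / (8×63) = 1 − 60/504 ≈ 0.881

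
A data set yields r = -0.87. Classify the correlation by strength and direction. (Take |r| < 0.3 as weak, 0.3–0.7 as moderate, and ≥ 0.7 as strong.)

r = -0.87 < 0 so the relationship is negative.
|r| = 0.87, which falls in the strong range.

strong negative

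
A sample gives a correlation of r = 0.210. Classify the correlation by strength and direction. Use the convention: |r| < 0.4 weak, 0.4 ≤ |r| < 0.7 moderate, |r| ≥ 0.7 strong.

r = 0.210 > 0 so the relationship is positive.
|r| = 0.210, which falls in the weak range.

weak positive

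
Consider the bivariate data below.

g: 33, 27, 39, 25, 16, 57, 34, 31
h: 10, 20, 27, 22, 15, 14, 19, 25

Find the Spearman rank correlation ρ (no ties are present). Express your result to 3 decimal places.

-0.071

Rank g: 5, 3, 7, 2, 1, 8, 6, 4
Rank h: 1, 5, 8, 6, 3, 2, 4, 7
d = rank(g) − rank(h): 4, -2, -1, -4, -2, 6, 2, -3; Σd² = 90
ρ = 1 − 6Σd² / [n(n²−1)] = 1 − 6×90 / (8×63) = 1 − 540/504 ≈ -0.071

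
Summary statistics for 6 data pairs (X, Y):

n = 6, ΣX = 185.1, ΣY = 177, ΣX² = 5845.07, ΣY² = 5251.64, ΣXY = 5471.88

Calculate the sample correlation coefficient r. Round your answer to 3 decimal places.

0.179

r = (nΣXY − ΣXΣY) / √[(nΣX² − (ΣX)²)(nΣY² − (ΣY)²)]
Numerator: 6×5471.88 − 185.1×177 = 68.58
Denominator: √[(35070.42 − 34262.01)(31509.84 − 31329)] = √[808.41 × 180.84] = 382.3518
r = 68.58 / 382.3518 ≈ 0.179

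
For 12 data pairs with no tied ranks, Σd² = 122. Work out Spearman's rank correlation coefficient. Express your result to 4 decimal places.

0.5734

ρ = 1 − 6Σd² / [n(n²−1)] = 1 − 6×122 / (12×143)
  = 1 − 732/1716 = 1 − 0.42657 ≈ 0.5734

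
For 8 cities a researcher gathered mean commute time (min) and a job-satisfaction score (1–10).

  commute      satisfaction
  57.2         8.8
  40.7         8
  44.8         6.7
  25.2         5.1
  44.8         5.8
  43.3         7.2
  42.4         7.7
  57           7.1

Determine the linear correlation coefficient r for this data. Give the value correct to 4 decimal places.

n = 8, Σx = 355.4, Σy = 56.4, Σx² = 16499.1, Σy² = 407.52, Σxy = 2560.42
nΣxy − ΣxΣy = 20483.36 − 20044.56 = 438.8
nΣx² − (Σx)² = 131992.8 − 126309.16 = 5683.64; nΣy² − (Σy)² = 3260.16 − 3180.96 = 79.2
r = 438.8 / √(5683.64 × 79.2) = 438.8 / 670.9279 ≈ 0.6540

0.6540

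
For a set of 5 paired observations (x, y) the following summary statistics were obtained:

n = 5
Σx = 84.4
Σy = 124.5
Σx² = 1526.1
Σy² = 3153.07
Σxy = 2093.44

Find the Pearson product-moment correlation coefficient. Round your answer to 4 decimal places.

-0.1107

r = (nΣxy − ΣxΣy) / √[(nΣx² − (Σx)²)(nΣy² − (Σy)²)]
Numerator: 5×2093.44 − 84.4×124.5 = -40.6
Denominator: √[(7630.5 − 7123.36)(15765.35 − 15500.25)] = √[507.14 × 265.1] = 366.6644
r = -40.6 / 366.6644 ≈ -0.1107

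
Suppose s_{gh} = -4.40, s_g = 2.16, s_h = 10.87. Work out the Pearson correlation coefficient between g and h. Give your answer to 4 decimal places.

r = Cov(g,h) / (s_g · s_h) = -4.40 / (2.16 × 10.87)
  = -4.40 / 23.4792 ≈ -0.1874

-0.1874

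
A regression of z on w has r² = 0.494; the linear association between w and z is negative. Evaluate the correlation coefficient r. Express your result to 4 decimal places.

|r| = √0.494 = 0.7029
The association is negative, so r = −0.7029.

-0.7029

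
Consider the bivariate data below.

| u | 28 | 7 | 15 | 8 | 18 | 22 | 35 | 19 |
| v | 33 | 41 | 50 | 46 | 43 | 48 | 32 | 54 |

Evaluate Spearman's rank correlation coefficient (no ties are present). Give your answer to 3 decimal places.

Rank u: 7, 1, 3, 2, 4, 6, 8, 5
Rank v: 2, 3, 7, 5, 4, 6, 1, 8
d = rank(u) − rank(v): 5, -2, -4, -3, 0, 0, 7, -3; Σd² = 112
ρ = 1 − 6Σd² / [n(n²−1)] = 1 − 6×112 / (8×63) = 1 − 672/504 ≈ -0.333

-0.333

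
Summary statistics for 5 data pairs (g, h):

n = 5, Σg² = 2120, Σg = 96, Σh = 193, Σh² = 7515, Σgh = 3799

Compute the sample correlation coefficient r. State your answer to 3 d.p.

r = (nΣgh − ΣgΣh) / √[(nΣg² − (Σg)²)(nΣh² − (Σh)²)]
Numerator: 5×3799 − 96×193 = 467
Denominator: √[(10600 − 9216)(37575 − 37249)] = √[1384 × 326] = 671.7023
r = 467 / 671.7023 ≈ 0.695

0.695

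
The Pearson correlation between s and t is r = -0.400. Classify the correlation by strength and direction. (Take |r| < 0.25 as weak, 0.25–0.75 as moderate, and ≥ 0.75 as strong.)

r = -0.400 < 0 so the relationship is negative.
|r| = 0.400, which falls in the moderate range.

moderate negative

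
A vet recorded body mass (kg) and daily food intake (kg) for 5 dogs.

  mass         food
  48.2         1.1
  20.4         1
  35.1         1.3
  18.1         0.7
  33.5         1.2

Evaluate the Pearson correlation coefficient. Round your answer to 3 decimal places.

n = 5, Σx = 155.3, Σy = 5.3, Σx² = 5421.27, Σy² = 5.83, Σxy = 171.92
nΣxy − ΣxΣy = 859.6 − 823.09 = 36.51
nΣx² − (Σx)² = 27106.35 − 24118.09 = 2988.26; nΣy² − (Σy)² = 29.15 − 28.09 = 1.06
r = 36.51 / √(2988.26 × 1.06) = 36.51 / 56.2810 ≈ 0.649

0.649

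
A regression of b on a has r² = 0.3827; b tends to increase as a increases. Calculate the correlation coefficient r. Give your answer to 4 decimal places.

|r| = √0.3827 = 0.6186
The association is positive, so r = 0.6186.

0.6186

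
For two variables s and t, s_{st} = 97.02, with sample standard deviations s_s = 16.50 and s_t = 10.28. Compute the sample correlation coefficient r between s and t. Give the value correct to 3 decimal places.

r = Cov(s,t) / (s_s · s_t) = 97.02 / (16.50 × 10.28)
  = 97.02 / 169.6200 ≈ 0.572

0.572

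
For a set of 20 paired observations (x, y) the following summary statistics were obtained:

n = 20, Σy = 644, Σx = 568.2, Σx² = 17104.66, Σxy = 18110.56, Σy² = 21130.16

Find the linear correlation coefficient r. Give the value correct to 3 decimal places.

r = (nΣxy − ΣxΣy) / √[(nΣx² − (Σx)²)(nΣy² − (Σy)²)]
Numerator: 20×18110.56 − 568.2×644 = -3709.6
Denominator: √[(342093.2 − 322851.24)(422603.2 − 414736)] = √[19241.96 × 7867.2] = 12303.6721
r = -3709.6 / 12303.6721 ≈ -0.302

-0.302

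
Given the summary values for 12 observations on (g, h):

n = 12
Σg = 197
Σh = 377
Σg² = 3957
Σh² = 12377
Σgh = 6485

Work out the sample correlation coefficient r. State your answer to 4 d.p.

0.4768

r = (nΣgh − ΣgΣh) / √[(nΣg² − (Σg)²)(nΣh² − (Σh)²)]
Numerator: 12×6485 − 197×377 = 3551
Denominator: √[(47484 − 38809)(148524 − 142129)] = √[8675 × 6395] = 7448.2632
r = 3551 / 7448.2632 ≈ 0.4768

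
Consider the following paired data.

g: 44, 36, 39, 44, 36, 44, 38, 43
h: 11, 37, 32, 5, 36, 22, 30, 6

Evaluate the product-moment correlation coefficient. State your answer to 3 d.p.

n = 8, Σg = 324, Σh = 179, Σg² = 13214, Σh² = 5255, Σgh = 6946
nΣgh − ΣgΣh = 55568 − 57996 = -2428
nΣg² − (Σg)² = 105712 − 104976 = 736; nΣh² − (Σh)² = 42040 − 32041 = 9999
r = -2428 / √(736 × 9999) = -2428 / 2712.7963 ≈ -0.895

-0.895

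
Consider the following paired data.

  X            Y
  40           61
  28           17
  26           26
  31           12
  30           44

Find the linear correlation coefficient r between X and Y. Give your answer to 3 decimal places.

n = 5, ΣX = 155, ΣY = 160, ΣX² = 4921, ΣY² = 6766, ΣXY = 5284
nΣXY − ΣXΣY = 26420 − 24800 = 1620
nΣX² − (ΣX)² = 24605 − 24025 = 580; nΣY² − (ΣY)² = 33830 − 25600 = 8230
r = 1620 / √(580 × 8230) = 1620 / 2184.8112 ≈ 0.741

0.741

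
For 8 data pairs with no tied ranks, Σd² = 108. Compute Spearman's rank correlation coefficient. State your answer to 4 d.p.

ρ = 1 − 6Σd² / [n(n²−1)] = 1 − 6×108 / (8×63)
  = 1 − 648/504 = 1 − 1.28571 ≈ -0.2857

-0.2857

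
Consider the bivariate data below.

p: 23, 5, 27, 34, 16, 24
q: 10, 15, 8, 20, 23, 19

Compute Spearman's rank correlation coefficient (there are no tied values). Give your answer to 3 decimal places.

-0.086

Rank p: 3, 1, 5, 6, 2, 4
Rank q: 2, 3, 1, 5, 6, 4
d = rank(p) − rank(q): 1, -2, 4, 1, -4, 0; Σd² = 38
ρ = 1 − 6Σd² / [n(n²−1)] = 1 − 6×38 / (6×35) = 1 − 228/210 ≈ -0.086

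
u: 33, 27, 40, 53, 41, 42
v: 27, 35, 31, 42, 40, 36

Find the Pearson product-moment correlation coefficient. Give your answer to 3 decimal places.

0.630

n = 6, Σu = 236, Σv = 211, Σu² = 9672, Σv² = 7575, Σuv = 8454
nΣuv − ΣuΣv = 50724 − 49796 = 928
nΣu² − (Σu)² = 58032 − 55696 = 2336; nΣv² − (Σv)² = 45450 − 44521 = 929
r = 928 / √(2336 × 929) = 928 / 1473.1409 ≈ 0.630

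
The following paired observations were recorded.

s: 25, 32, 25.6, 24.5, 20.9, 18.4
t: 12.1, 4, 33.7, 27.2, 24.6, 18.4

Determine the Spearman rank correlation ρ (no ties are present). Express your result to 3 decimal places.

Rank s: 4, 6, 5, 3, 2, 1
Rank t: 2, 1, 6, 5, 4, 3
d = rank(s) − rank(t): 2, 5, -1, -2, -2, -2; Σd² = 42
ρ = 1 − 6Σd² / [n(n²−1)] = 1 − 6×42 / (6×35) = 1 − 252/210 ≈ -0.200

-0.200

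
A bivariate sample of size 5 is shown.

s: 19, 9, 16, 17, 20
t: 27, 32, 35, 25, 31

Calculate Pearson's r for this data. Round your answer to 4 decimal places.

n = 5, Σs = 81, Σt = 150, Σs² = 1387, Σt² = 4564, Σst = 2406
nΣst − ΣsΣt = 12030 − 12150 = -120
nΣs² − (Σs)² = 6935 − 6561 = 374; nΣt² − (Σt)² = 22820 − 22500 = 320
r = -120 / √(374 × 320) = -120 / 345.9480 ≈ -0.3469

-0.3469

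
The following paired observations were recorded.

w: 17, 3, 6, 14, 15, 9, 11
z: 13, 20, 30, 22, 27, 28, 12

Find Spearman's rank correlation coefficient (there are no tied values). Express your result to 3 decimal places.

Rank w: 7, 1, 2, 5, 6, 3, 4
Rank z: 2, 3, 7, 4, 5, 6, 1
d = rank(w) − rank(z): 5, -2, -5, 1, 1, -3, 3; Σd² = 74
ρ = 1 − 6Σd² / [n(n²−1)] = 1 − 6×74 / (7×48) = 1 − 444/336 ≈ -0.321

-0.321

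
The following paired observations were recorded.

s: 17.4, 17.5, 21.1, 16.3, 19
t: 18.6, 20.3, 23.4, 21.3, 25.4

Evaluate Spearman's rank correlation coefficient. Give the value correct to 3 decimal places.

0.600

Rank s: 2, 3, 5, 1, 4
Rank t: 1, 2, 4, 3, 5
d = rank(s) − rank(t): 1, 1, 1, -2, -1; Σd² = 8
ρ = 1 − 6Σd² / [n(n²−1)] = 1 − 6×8 / (5×24) = 1 − 48/120 ≈ 0.600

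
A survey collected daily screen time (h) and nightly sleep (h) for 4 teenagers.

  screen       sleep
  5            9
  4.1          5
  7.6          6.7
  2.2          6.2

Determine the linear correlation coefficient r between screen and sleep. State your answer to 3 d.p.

n = 4, Σx = 18.9, Σy = 26.9, Σx² = 104.41, Σy² = 189.33, Σxy = 130.06
nΣxy − ΣxΣy = 520.24 − 508.41 = 11.83
nΣx² − (Σx)² = 417.64 − 357.21 = 60.43; nΣy² − (Σy)² = 757.32 − 723.61 = 33.71
r = 11.83 / √(60.43 × 33.71) = 11.83 / 45.1342 ≈ 0.262

0.262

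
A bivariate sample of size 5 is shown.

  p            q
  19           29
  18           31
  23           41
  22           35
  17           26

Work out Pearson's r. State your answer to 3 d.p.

n = 5, Σp = 99, Σq = 162, Σp² = 1987, Σq² = 5384, Σpq = 3264
nΣpq − ΣpΣq = 16320 − 16038 = 282
nΣp² − (Σp)² = 9935 − 9801 = 134; nΣq² − (Σq)² = 26920 − 26244 = 676
r = 282 / √(134 × 676) = 282 / 300.9718 ≈ 0.937

0.937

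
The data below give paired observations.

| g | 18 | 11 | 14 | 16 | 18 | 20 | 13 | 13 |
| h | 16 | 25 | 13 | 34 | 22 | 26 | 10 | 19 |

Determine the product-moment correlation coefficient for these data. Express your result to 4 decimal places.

n = 8, Σg = 123, Σh = 165, Σg² = 1959, Σh² = 3827, Σgh = 2582
nΣgh − ΣgΣh = 20656 − 20295 = 361
nΣg² − (Σg)² = 15672 − 15129 = 543; nΣh² − (Σh)² = 30616 − 27225 = 3391
r = 361 / √(543 × 3391) = 361 / 1356.9499 ≈ 0.2660

0.2660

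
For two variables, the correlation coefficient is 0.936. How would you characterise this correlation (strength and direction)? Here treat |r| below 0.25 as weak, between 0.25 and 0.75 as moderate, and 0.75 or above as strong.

r = 0.936 > 0 so the relationship is positive.
|r| = 0.936, which falls in the strong range.

strong positive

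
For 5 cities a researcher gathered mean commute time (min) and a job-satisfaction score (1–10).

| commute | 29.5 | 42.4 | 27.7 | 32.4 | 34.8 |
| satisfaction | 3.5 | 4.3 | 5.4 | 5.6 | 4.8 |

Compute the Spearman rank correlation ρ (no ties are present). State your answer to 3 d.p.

Rank commute: 2, 5, 1, 3, 4
Rank satisfaction: 1, 2, 4, 5, 3
d = rank(commute) − rank(satisfaction): 1, 3, -3, -2, 1; Σd² = 24
ρ = 1 − 6Σd² / [n(n²−1)] = 1 − 6×24 / (5×24) = 1 − 144/120 ≈ -0.200

-0.200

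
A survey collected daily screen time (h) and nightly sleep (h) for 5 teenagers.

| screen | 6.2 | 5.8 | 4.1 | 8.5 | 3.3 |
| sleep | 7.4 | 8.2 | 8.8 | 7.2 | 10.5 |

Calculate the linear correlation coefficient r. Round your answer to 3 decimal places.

n = 5, Σx = 27.9, Σy = 42.1, Σx² = 172.03, Σy² = 361.53, Σxy = 225.37
nΣxy − ΣxΣy = 1126.85 − 1174.59 = -47.74
nΣx² − (Σx)² = 860.15 − 778.41 = 81.74; nΣy² − (Σy)² = 1807.65 − 1772.41 = 35.24
r = -47.74 / √(81.74 × 35.24) = -47.74 / 53.6705 ≈ -0.890

-0.890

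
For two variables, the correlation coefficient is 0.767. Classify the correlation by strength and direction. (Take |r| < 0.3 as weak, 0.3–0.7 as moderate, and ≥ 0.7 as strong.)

strong positive

r = 0.767 > 0 so the relationship is positive.
|r| = 0.767, which falls in the strong range.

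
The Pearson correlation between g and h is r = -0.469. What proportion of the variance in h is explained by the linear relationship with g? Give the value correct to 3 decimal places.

r² = (-0.469)² = 0.220

0.220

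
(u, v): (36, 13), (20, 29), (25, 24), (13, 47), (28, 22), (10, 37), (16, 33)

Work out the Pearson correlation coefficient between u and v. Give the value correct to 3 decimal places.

-0.926

n = 7, Σu = 148, Σv = 205, Σu² = 3630, Σv² = 6737, Σuv = 3773
nΣuv − ΣuΣv = 26411 − 30340 = -3929
nΣu² − (Σu)² = 25410 − 21904 = 3506; nΣv² − (Σv)² = 47159 − 42025 = 5134
r = -3929 / √(3506 × 5134) = -3929 / 4242.6176 ≈ -0.926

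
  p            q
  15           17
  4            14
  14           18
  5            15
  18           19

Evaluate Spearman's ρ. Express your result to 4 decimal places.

0.9000

Rank p: 4, 1, 3, 2, 5
Rank q: 3, 1, 4, 2, 5
d = rank(p) − rank(q): 1, 0, -1, 0, 0; Σd² = 2
ρ = 1 − 6Σd² / [n(n²−1)] = 1 − 6×2 / (5×24) = 1 − 12/120 ≈ 0.9000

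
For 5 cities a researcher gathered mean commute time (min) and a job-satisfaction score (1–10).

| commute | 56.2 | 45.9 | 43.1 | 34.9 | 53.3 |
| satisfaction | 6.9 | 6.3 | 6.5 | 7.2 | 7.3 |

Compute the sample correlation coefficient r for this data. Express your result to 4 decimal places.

n = 5, Σx = 233.4, Σy = 34.2, Σx² = 11181.76, Σy² = 234.68, Σxy = 1597.47
nΣxy − ΣxΣy = 7987.35 − 7982.28 = 5.07
nΣx² − (Σx)² = 55908.8 − 54475.56 = 1433.24; nΣy² − (Σy)² = 1173.4 − 1169.64 = 3.76
r = 5.07 / √(1433.24 × 3.76) = 5.07 / 73.4097 ≈ 0.0691

0.0691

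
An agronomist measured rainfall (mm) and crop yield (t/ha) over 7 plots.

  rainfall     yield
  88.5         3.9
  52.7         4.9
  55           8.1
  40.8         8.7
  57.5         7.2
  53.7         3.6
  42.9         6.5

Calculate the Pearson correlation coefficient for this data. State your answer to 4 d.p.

n = 7, Σx = 391.1, Σy = 42.9, Σx² = 23329.53, Σy² = 287.57, Σxy = 2290.01
nΣxy − ΣxΣy = 16030.07 − 16778.19 = -748.12
nΣx² − (Σx)² = 163306.71 − 152959.21 = 10347.5; nΣy² − (Σy)² = 2012.99 − 1840.41 = 172.58
r = -748.12 / √(10347.5 × 172.58) = -748.12 / 1336.3276 ≈ -0.5598

-0.5598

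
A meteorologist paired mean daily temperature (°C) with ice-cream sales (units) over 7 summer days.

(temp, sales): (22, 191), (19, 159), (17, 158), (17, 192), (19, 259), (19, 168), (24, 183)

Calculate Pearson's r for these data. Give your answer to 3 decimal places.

0.074

n = 7, Σx = 137, Σy = 1310, Σx² = 2721, Σy² = 252384, Σxy = 25678
nΣxy − ΣxΣy = 179746 − 179470 = 276
nΣx² − (Σx)² = 19047 − 18769 = 278; nΣy² − (Σy)² = 1766688 − 1716100 = 50588
r = 276 / √(278 × 50588) = 276 / 3750.1285 ≈ 0.074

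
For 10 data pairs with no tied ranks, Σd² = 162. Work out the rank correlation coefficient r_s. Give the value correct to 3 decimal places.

0.018

ρ = 1 − 6Σd² / [n(n²−1)] = 1 − 6×162 / (10×99)
  = 1 − 972/990 = 1 − 0.9818 ≈ 0.018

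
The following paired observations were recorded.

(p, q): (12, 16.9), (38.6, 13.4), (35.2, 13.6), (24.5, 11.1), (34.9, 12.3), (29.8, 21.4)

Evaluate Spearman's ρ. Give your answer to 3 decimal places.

-0.143

Rank p: 1, 6, 5, 2, 4, 3
Rank q: 5, 3, 4, 1, 2, 6
d = rank(p) − rank(q): -4, 3, 1, 1, 2, -3; Σd² = 40
ρ = 1 − 6Σd² / [n(n²−1)] = 1 − 6×40 / (6×35) = 1 − 240/210 ≈ -0.143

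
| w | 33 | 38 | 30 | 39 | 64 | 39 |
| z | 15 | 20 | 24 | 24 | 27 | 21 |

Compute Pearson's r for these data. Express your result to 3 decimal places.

n = 6, Σw = 243, Σz = 131, Σw² = 10571, Σz² = 2947, Σwz = 5458
nΣwz − ΣwΣz = 32748 − 31833 = 915
nΣw² − (Σw)² = 63426 − 59049 = 4377; nΣz² − (Σz)² = 17682 − 17161 = 521
r = 915 / √(4377 × 521) = 915 / 1510.1050 ≈ 0.606

0.606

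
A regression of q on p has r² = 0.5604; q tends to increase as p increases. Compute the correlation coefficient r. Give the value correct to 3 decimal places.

|r| = √0.5604 = 0.749
The association is positive, so r = 0.749.

0.749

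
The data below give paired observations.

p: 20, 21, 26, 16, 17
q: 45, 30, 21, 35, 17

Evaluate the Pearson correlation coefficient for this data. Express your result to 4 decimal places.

-0.1989

n = 5, Σp = 100, Σq = 148, Σp² = 2062, Σq² = 4880, Σpq = 2925
nΣpq − ΣpΣq = 14625 − 14800 = -175
nΣp² − (Σp)² = 10310 − 10000 = 310; nΣq² − (Σq)² = 24400 − 21904 = 2496
r = -175 / √(310 × 2496) = -175 / 879.6363 ≈ -0.1989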